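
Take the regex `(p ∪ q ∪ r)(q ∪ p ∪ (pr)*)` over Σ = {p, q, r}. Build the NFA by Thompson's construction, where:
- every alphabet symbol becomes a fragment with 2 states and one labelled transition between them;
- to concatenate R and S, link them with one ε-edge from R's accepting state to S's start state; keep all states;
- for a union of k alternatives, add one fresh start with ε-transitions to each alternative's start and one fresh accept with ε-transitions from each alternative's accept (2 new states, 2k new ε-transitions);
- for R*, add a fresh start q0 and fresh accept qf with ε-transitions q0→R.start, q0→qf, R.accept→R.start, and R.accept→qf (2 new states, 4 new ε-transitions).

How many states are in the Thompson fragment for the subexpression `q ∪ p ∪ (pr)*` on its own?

12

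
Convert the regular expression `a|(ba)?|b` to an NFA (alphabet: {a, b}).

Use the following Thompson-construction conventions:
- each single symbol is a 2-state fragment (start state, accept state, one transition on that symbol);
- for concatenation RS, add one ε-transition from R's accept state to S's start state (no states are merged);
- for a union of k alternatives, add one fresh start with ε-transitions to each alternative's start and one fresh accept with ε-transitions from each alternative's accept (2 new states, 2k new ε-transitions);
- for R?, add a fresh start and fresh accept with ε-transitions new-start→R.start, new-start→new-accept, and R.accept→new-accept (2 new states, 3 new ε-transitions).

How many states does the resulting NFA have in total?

12

Recursing over subexpressions:
Each of the 4 symbol leaves contributes a 2-state fragment.
  ba → 4 states
  (ba)? → 6 states
  a|(ba)?|b → 12 states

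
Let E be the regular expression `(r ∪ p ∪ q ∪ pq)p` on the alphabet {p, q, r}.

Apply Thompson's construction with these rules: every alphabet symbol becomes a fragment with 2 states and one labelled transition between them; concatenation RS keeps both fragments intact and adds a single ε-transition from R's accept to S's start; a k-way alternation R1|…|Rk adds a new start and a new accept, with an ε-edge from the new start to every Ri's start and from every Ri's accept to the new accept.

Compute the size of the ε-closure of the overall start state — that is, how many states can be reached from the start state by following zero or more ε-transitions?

5

Work bottom-up. For each fragment F, track |ε-closure(F.start)| and whether F's accept lies in that closure (i.e. whether F accepts ε). A single-symbol fragment has closure size 1 and does not accept ε.
  pq — same as the first factor's closure: C = 1
  r ∪ p ∪ q ∪ pq — new start ε-reaches every alternative's start; none of them accept ε, so the new accept is not reached: C = 1 + 1 + 1 + 1 + 1 = 5
  (r ∪ p ∪ q ∪ pq)p — same as the first factor's closure: C = 5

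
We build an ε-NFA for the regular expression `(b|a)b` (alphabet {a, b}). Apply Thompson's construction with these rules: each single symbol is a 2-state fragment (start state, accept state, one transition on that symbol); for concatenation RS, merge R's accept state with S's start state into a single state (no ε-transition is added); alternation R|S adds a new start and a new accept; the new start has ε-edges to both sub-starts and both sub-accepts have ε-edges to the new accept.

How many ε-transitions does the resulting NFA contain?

Bottom-up over the parse tree:
Each of the 3 symbol leaves contributes 0 ε-transitions.
  b|a : 4 ε-transitions
  (b|a)b : 4 ε-transitions

4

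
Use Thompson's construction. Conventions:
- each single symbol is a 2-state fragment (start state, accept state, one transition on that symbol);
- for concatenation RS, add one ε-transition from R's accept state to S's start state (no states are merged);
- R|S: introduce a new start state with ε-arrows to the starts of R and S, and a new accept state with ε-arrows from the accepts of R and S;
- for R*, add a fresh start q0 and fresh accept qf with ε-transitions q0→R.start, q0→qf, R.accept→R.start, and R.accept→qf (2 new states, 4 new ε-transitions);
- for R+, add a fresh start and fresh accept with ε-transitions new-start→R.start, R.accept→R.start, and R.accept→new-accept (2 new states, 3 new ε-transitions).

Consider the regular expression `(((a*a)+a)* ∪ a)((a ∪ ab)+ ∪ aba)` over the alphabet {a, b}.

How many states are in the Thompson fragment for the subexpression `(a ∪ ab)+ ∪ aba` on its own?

18

Fragment for `(a ∪ ab)+ ∪ aba`:
Each of the 6 symbol leaves contributes a 2-state fragment.
  ab = 4 states
  a ∪ ab = 8 states
  (a ∪ ab)+ = 10 states
  aba = 6 states
  (a ∪ ab)+ ∪ aba = 18 states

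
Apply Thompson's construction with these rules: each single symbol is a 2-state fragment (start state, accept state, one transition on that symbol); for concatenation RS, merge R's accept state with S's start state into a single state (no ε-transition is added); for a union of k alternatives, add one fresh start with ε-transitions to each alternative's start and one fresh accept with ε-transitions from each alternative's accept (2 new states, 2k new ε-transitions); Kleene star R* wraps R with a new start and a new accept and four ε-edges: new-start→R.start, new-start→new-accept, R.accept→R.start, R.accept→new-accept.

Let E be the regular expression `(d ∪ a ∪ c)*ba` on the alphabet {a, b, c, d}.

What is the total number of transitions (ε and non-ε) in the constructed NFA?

15

By structural recursion:
Each of the 5 symbol leaves contributes 1 transition (1 symbol, 0 ε).
  d ∪ a ∪ c — 9 transitions (3 symbol, 6 ε)
  (d ∪ a ∪ c)* — 13 transitions (3 symbol, 10 ε)
  (d ∪ a ∪ c)*ba — 15 transitions (5 symbol, 10 ε)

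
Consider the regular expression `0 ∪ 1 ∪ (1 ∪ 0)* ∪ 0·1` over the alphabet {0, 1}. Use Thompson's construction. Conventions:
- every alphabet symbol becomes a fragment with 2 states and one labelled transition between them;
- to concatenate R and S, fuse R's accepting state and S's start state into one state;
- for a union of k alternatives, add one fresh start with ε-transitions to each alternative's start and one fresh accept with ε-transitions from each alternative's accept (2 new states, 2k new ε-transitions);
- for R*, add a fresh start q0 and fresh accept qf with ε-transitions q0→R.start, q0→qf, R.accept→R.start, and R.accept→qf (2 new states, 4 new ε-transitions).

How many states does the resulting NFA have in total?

17

Per subexpression:
Each of the 6 symbol leaves contributes a 2-state fragment.
  1 ∪ 0 → 6 states
  (1 ∪ 0)* → 8 states
  0·1 → 3 states
  0 ∪ 1 ∪ (1 ∪ 0)* ∪ 0·1 → 17 states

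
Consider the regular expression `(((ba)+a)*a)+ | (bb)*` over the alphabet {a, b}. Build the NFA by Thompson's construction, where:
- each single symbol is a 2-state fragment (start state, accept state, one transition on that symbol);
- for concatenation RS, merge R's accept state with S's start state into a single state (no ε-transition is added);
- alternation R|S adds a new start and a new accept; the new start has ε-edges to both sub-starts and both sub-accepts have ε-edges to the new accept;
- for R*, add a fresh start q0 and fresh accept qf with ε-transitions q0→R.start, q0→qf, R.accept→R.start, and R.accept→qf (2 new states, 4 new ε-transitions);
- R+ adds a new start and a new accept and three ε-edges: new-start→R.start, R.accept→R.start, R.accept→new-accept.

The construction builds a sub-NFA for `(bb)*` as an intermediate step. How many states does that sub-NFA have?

Fragment for `(bb)*`:
Each of the 2 symbol leaves contributes a 2-state fragment.
  bb : 3 states
  (bb)* : 5 states

5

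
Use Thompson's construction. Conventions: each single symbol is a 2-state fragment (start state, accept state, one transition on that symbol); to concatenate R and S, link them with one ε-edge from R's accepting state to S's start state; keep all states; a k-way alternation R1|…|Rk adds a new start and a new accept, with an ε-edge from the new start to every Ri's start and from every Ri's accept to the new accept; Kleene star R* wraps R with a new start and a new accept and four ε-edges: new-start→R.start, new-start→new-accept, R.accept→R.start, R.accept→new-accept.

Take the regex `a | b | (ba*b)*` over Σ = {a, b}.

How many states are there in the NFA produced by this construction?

16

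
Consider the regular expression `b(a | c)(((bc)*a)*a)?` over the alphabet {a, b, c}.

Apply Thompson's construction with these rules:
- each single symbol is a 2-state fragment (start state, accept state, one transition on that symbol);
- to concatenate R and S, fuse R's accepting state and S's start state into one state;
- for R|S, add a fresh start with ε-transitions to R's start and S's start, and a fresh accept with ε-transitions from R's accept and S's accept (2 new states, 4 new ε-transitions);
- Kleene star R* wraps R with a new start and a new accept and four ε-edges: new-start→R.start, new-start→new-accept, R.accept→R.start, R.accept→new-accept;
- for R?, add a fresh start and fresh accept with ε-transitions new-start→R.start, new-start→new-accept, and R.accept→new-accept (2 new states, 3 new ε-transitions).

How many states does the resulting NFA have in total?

17

Recursing over subexpressions:
Each of the 7 symbol leaves contributes a 2-state fragment.
  a | c → 6 states
  bc → 3 states
  (bc)* → 5 states
  (bc)*a → 6 states
  ((bc)*a)* → 8 states
  ((bc)*a)*a → 9 states
  (((bc)*a)*a)? → 11 states
  b(a | c)(((bc)*a)*a)? → 17 states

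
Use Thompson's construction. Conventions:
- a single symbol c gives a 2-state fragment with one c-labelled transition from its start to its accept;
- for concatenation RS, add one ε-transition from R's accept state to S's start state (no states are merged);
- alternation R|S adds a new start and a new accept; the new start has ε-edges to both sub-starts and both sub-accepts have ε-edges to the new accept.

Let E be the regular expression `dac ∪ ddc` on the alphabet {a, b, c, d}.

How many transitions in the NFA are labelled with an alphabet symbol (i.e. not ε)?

Building bottom-up:
Each of the 6 symbol leaves contributes exactly 1 symbol transition.
  dac : 3 symbol transitions
  ddc : 3 symbol transitions
  dac ∪ ddc : 6 symbol transitions

6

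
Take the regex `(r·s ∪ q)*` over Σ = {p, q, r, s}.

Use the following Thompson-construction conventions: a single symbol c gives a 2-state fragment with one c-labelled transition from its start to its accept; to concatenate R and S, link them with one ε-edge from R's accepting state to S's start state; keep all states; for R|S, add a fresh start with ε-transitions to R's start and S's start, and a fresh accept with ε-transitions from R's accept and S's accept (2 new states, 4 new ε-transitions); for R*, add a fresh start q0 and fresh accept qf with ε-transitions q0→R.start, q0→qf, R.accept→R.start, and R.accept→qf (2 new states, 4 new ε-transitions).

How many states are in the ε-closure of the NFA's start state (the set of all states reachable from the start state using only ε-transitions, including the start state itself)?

5

Work bottom-up. For each fragment F, track |ε-closure(F.start)| and whether F's accept lies in that closure (i.e. whether F accepts ε). A single-symbol fragment has closure size 1 and does not accept ε.
  r·s — same as the first factor's closure: |ε-closure| = 1
  r·s ∪ q — |ε-closure| = 1 + 1 + 1 = 3 (the new accept is not ε-reachable since no branch accepts ε)
  (r·s ∪ q)* — new start has ε-edges to the inner start and to the new accept, so |ε-closure| = 2 + 3 = 5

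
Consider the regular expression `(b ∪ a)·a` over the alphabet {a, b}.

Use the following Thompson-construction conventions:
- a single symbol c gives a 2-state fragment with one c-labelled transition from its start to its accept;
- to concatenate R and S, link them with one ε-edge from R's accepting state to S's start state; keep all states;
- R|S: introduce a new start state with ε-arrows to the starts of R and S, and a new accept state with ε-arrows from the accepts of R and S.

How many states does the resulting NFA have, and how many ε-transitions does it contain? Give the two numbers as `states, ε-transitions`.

Per subexpression:
Each of the 3 symbol leaves contributes 2 states and 0 ε-transitions.
  b ∪ a — 6 states, 4 ε-transitions
  (b ∪ a)·a — 8 states, 5 ε-transitions

8, 5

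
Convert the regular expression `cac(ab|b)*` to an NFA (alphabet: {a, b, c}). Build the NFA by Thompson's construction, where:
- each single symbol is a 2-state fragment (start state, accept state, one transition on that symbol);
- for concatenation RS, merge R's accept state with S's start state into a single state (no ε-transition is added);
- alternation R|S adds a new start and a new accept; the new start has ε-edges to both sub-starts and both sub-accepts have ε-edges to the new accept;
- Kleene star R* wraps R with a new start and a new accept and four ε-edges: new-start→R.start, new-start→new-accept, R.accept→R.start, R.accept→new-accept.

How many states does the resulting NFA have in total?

12

Bottom-up over the parse tree:
Each of the 6 symbol leaves contributes a 2-state fragment.
  ab : 3 states
  ab|b : 7 states
  (ab|b)* : 9 states
  cac(ab|b)* : 12 states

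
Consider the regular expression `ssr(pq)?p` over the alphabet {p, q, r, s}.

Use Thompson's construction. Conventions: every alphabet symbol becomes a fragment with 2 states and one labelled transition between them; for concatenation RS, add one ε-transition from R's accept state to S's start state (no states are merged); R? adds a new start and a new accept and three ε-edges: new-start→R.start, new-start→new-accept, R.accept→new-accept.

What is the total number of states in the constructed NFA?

By structural recursion:
Each of the 6 symbol leaves contributes a 2-state fragment.
  pq : 4 states
  (pq)? : 6 states
  ssr(pq)?p : 14 states

14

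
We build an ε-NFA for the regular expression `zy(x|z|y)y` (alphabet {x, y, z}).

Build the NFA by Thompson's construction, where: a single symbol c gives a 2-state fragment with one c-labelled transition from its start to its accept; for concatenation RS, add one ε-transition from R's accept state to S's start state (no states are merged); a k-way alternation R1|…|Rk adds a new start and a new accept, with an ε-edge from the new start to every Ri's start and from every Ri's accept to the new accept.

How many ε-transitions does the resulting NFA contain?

9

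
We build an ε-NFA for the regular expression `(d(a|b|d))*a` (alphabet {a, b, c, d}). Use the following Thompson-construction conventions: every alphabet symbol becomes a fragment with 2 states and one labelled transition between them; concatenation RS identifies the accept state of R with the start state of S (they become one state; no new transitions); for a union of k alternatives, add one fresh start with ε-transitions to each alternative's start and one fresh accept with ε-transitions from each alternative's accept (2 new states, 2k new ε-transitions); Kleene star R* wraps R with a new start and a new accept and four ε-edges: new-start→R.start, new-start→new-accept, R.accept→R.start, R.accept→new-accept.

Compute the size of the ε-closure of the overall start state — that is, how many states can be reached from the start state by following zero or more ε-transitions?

Compute the ε-closure size of each fragment's start state recursively; a symbol fragment's start has no outgoing ε-edge, so its closure is just itself (size 1).
  a|b|d → new start ε-reaches every alternative's start; none of them accept ε, so the new accept is not reached: C = 1 + 1 + 1 + 1 = 4
  d(a|b|d) → same as the first factor's closure: C = 1
  (d(a|b|d))* → C = 1 (new start) + 1 (body) + 1 (new accept) = 3
  (d(a|b|d))*a → C = 3 + (1−1) = 3 (closure spills across the concat boundary because the left factor accepts ε)

3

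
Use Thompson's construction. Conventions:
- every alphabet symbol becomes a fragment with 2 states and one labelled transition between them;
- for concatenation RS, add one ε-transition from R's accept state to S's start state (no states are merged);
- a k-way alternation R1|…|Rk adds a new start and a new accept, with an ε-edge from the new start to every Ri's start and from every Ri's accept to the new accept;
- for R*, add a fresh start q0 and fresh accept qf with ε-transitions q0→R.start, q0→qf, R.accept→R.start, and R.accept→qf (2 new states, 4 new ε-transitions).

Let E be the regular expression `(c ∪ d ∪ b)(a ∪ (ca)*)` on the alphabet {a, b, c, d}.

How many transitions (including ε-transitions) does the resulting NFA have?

By structural recursion:
Each of the 6 symbol leaves contributes 1 transition (1 symbol, 0 ε).
  c ∪ d ∪ b — 9 transitions (3 symbol, 6 ε)
  ca — 3 transitions (2 symbol, 1 ε)
  (ca)* — 7 transitions (2 symbol, 5 ε)
  a ∪ (ca)* — 12 transitions (3 symbol, 9 ε)
  (c ∪ d ∪ b)(a ∪ (ca)*) — 22 transitions (6 symbol, 16 ε)

22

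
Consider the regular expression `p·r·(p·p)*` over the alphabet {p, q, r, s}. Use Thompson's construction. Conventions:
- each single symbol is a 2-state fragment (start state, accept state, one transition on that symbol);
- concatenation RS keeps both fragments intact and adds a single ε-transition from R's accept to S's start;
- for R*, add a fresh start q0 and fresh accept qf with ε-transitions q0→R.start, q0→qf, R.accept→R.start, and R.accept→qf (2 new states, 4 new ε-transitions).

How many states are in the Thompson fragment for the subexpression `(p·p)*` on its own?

Fragment for `(p·p)*`:
Each of the 2 symbol leaves contributes a 2-state fragment.
  p·p — 4 states
  (p·p)* — 6 states

6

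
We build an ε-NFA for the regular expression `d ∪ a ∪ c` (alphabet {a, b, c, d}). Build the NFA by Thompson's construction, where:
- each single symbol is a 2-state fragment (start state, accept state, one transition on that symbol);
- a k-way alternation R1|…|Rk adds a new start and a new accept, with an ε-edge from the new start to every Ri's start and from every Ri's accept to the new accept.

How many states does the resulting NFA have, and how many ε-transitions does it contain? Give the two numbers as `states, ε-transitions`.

8, 6

By structural recursion:
Each of the 3 symbol leaves contributes 2 states and 0 ε-transitions.
  d ∪ a ∪ c : 8 states, 6 ε-transitions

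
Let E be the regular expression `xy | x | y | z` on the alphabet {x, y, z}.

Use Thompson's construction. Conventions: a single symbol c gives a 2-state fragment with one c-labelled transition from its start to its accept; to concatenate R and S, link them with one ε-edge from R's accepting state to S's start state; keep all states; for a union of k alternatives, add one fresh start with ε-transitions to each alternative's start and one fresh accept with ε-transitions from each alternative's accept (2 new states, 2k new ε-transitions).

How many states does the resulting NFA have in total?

By structural recursion:
Each of the 5 symbol leaves contributes a 2-state fragment.
  xy : 4 states
  xy | x | y | z : 12 states

12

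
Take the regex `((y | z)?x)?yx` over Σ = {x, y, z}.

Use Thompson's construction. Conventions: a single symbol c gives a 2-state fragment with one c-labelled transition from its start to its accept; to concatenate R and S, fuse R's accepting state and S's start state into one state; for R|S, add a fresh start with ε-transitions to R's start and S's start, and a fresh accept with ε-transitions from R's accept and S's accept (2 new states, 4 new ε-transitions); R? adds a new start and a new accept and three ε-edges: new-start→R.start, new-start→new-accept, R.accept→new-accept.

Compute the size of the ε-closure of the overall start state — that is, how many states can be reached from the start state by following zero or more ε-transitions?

Let C(F) = |ε-closure(F.start)| within fragment F, and note whether F accepts ε. Symbol fragments have C = 1 and do not accept ε. Then:
  y | z → new start ε-reaches every alternative's start; none of them accept ε, so the new accept is not reached: |closure| = 1 + 1 + 1 = 3
  (y | z)? → new start has ε-edges to the inner start and to the new accept, so |closure| = 2 + 3 = 5
  (y | z)?x → the left operand accepts ε, so the closure extends into the next operand (the shared merged state is already counted); |closure| = 5 + (1−1) = 5
  ((y | z)?x)? → |closure| = 1 (new start) + 5 (body) + 1 (new accept, via ε) = 7
  ((y | z)?x)?yx → |closure| = 7 + (1−1) = 7 (closure spills across the concat boundary because the left factor accepts ε)

7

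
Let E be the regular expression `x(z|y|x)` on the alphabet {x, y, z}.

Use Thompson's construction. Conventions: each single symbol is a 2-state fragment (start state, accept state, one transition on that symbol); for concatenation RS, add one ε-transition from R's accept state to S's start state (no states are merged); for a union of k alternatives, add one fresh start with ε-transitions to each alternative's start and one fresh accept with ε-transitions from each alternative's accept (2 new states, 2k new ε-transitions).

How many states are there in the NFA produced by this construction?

10

Building bottom-up:
Each of the 4 symbol leaves contributes a 2-state fragment.
  z|y|x — 8 states
  x(z|y|x) — 10 states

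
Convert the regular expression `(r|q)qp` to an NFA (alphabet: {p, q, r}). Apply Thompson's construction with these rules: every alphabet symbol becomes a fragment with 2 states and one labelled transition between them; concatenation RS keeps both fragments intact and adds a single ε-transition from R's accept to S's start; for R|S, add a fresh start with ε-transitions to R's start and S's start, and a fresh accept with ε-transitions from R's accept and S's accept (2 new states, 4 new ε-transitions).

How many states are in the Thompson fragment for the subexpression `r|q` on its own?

6

Fragment for `r|q`:
Each of the 2 symbol leaves contributes a 2-state fragment.
  r|q = 6 states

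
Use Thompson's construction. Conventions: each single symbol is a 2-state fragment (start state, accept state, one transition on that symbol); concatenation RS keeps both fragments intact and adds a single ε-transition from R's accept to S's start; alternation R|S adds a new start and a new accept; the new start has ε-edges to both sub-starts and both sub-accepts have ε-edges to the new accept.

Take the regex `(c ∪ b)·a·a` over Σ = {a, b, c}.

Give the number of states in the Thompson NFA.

Recursing over subexpressions:
Each of the 4 symbol leaves contributes a 2-state fragment.
  c ∪ b = 6 states
  (c ∪ b)·a·a = 10 states

10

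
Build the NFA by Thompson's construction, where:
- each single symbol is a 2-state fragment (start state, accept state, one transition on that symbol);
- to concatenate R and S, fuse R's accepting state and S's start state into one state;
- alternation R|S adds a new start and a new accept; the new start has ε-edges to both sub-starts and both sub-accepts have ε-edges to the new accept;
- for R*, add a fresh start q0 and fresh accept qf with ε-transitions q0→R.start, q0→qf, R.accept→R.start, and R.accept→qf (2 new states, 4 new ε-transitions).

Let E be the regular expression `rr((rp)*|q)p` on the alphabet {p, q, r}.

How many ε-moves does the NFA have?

8

Building bottom-up:
Each of the 6 symbol leaves contributes 0 ε-transitions.
  rp — 0 ε-transitions
  (rp)* — 4 ε-transitions
  (rp)*|q — 8 ε-transitions
  rr((rp)*|q)p — 8 ε-transitions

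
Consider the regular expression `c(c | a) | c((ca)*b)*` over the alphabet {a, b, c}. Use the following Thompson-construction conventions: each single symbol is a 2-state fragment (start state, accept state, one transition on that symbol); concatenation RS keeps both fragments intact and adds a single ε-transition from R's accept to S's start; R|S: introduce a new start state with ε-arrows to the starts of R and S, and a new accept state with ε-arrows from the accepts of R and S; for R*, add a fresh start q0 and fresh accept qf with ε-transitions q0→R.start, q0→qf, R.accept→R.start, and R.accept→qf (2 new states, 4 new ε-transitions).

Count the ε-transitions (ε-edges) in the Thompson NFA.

20

Per subexpression:
Each of the 7 symbol leaves contributes 0 ε-transitions.
  c | a = 4 ε-transitions
  c(c | a) = 5 ε-transitions
  ca = 1 ε-transition
  (ca)* = 5 ε-transitions
  (ca)*b = 6 ε-transitions
  ((ca)*b)* = 10 ε-transitions
  c((ca)*b)* = 11 ε-transitions
  c(c | a) | c((ca)*b)* = 20 ε-transitions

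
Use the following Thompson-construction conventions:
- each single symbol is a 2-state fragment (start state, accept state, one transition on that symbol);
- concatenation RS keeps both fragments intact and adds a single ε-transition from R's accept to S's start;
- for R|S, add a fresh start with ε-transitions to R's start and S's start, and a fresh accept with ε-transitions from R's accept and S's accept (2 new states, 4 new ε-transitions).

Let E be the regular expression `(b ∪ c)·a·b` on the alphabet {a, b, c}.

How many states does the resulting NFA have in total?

By structural recursion:
Each of the 4 symbol leaves contributes a 2-state fragment.
  b ∪ c = 6 states
  (b ∪ c)·a·b = 10 states

10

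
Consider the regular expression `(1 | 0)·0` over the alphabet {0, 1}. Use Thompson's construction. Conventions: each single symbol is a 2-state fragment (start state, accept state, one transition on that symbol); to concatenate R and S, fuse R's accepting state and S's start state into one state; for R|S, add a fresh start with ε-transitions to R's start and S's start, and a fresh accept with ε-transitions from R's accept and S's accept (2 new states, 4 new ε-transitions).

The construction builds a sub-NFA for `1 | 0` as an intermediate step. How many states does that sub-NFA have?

Fragment for `1 | 0`:
Each of the 2 symbol leaves contributes a 2-state fragment.
  1 | 0 → 6 states

6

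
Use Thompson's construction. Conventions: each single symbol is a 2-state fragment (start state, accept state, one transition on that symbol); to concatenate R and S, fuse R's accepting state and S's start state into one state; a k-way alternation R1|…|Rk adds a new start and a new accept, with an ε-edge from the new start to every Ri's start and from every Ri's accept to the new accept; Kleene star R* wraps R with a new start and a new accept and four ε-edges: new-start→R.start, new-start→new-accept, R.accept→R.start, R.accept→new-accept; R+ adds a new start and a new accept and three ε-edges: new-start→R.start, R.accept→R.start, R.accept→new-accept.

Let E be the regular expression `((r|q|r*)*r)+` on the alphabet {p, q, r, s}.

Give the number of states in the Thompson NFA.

15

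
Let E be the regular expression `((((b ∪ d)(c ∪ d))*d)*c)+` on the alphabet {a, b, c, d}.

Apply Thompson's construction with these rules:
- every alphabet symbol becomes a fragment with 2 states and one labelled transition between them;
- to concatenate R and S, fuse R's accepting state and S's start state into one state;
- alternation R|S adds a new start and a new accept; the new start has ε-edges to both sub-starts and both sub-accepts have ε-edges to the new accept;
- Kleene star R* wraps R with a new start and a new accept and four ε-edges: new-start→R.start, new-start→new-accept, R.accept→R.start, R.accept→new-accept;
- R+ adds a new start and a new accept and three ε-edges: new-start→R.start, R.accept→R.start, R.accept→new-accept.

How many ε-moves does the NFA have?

19

Bottom-up over the parse tree:
Each of the 6 symbol leaves contributes 0 ε-transitions.
  b ∪ d → 4 ε-transitions
  c ∪ d → 4 ε-transitions
  (b ∪ d)(c ∪ d) → 8 ε-transitions
  ((b ∪ d)(c ∪ d))* → 12 ε-transitions
  ((b ∪ d)(c ∪ d))*d → 12 ε-transitions
  (((b ∪ d)(c ∪ d))*d)* → 16 ε-transitions
  (((b ∪ d)(c ∪ d))*d)*c → 16 ε-transitions
  ((((b ∪ d)(c ∪ d))*d)*c)+ → 19 ε-transitions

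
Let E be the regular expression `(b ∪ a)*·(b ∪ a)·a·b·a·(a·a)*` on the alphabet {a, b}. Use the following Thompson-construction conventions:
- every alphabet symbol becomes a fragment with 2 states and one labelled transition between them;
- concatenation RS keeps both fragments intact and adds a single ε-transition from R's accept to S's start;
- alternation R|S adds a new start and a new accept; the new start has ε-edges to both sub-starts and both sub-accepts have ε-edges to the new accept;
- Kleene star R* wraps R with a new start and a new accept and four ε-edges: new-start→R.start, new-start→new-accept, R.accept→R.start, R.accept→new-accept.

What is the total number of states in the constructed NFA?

Recursing over subexpressions:
Each of the 9 symbol leaves contributes a 2-state fragment.
  b ∪ a = 6 states
  (b ∪ a)* = 8 states
  b ∪ a = 6 states
  a·a = 4 states
  (a·a)* = 6 states
  (b ∪ a)*·(b ∪ a)·a·b·a·(a·a)* = 26 states

26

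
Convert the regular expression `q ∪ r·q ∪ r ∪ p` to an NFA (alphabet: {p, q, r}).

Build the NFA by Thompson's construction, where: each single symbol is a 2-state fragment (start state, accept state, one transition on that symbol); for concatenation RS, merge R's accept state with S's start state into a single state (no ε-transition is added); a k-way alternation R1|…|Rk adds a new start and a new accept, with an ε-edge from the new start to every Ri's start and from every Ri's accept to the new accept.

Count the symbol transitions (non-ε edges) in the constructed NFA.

5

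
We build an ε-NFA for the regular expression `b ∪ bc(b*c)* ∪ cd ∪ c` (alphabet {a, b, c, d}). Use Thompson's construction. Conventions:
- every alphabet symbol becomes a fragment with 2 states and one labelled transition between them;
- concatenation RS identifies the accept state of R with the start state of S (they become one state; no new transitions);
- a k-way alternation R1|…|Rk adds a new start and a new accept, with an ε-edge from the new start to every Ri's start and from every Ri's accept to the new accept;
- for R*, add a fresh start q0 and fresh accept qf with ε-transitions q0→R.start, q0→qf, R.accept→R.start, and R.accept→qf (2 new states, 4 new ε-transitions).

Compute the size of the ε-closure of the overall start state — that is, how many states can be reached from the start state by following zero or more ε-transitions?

5

Compute the ε-closure size of each fragment's start state recursively; a symbol fragment's start has no outgoing ε-edge, so its closure is just itself (size 1).
  b* — |closure| = 1 (new start) + 1 (body) + 1 (new accept) = 3
  b*c — |closure| = 3 + (1−1) = 3 (closure spills across the concat boundary because the left factor accepts ε)
  (b*c)* — |closure| = 1 (new start) + 3 (body) + 1 (new accept) = 5
  bc(b*c)* — |closure| equals the left operand's closure size = 1 (its accept is not ε-reachable, so the closure stops there)
  cd — |closure| equals the left operand's closure size = 1 (its accept is not ε-reachable, so the closure stops there)
  b ∪ bc(b*c)* ∪ cd ∪ c — |closure| = 1 + 1 + 1 + 1 + 1 = 5 (the new accept is not ε-reachable since no branch accepts ε)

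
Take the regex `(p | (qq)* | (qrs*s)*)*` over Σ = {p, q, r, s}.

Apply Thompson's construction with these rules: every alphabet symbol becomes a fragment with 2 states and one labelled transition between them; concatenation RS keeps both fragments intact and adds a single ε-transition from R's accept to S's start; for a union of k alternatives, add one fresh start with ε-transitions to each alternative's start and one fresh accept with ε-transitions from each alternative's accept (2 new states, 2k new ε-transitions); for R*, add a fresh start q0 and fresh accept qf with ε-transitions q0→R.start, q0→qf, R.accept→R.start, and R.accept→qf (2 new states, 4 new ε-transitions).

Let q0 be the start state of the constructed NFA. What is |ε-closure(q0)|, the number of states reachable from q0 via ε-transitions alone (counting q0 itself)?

11

Work bottom-up. For each fragment F, track |ε-closure(F.start)| and whether F's accept lies in that closure (i.e. whether F accepts ε). A single-symbol fragment has closure size 1 and does not accept ε.
  qq — C equals the left operand's closure size = 1 (its accept is not ε-reachable, so the closure stops there)
  (qq)* — the star's fresh start ε-reaches both the body's start and the fresh accept: C = 2 + 1 = 3
  s* — new start has ε-edges to the inner start and to the new accept, so C = 2 + 1 = 3
  qrs*s — same as the first factor's closure: C = 1
  (qrs*s)* — C = 1 (new start) + 1 (body) + 1 (new accept) = 3
  p | (qq)* | (qrs*s)* — new start ε-reaches every alternative's start; at least one alternative accepts ε, so the union's new accept is reached too: C = 1 + 1 + 3 + 3 + 1 = 9
  (p | (qq)* | (qrs*s)*)* — C = 1 (new start) + 9 (body) + 1 (new accept) = 11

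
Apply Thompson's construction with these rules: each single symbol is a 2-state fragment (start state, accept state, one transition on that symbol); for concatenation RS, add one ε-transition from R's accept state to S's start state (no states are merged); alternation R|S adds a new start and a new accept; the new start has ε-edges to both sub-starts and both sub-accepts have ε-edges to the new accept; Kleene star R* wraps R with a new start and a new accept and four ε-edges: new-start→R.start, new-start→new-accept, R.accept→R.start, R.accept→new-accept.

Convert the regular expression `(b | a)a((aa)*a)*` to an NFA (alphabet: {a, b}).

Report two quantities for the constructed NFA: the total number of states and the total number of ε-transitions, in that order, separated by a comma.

18, 16

Per subexpression:
Each of the 6 symbol leaves contributes 2 states and 0 ε-transitions.
  b | a = 6 states, 4 ε-transitions
  aa = 4 states, 1 ε-transition
  (aa)* = 6 states, 5 ε-transitions
  (aa)*a = 8 states, 6 ε-transitions
  ((aa)*a)* = 10 states, 10 ε-transitions
  (b | a)a((aa)*a)* = 18 states, 16 ε-transitions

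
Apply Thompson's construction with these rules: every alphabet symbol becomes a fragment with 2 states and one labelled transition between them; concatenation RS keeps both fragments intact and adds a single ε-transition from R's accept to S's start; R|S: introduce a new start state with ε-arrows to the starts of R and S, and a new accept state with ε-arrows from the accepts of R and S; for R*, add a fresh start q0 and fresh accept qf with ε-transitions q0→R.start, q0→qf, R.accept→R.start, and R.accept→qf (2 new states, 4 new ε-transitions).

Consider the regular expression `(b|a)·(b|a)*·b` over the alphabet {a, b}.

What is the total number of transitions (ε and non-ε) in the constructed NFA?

Building bottom-up:
Each of the 5 symbol leaves contributes 1 transition (1 symbol, 0 ε).
  b|a — 6 transitions (2 symbol, 4 ε)
  b|a — 6 transitions (2 symbol, 4 ε)
  (b|a)* — 10 transitions (2 symbol, 8 ε)
  (b|a)·(b|a)*·b — 19 transitions (5 symbol, 14 ε)

19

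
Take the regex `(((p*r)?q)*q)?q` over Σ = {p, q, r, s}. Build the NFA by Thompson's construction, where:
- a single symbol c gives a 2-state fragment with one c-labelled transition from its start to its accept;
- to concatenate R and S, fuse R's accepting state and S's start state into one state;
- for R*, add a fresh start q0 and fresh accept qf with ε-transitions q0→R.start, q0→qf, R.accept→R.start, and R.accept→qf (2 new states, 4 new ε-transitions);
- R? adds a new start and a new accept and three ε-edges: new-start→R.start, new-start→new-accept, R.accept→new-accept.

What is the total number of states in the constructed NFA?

Per subexpression:
Each of the 5 symbol leaves contributes a 2-state fragment.
  p* → 4 states
  p*r → 5 states
  (p*r)? → 7 states
  (p*r)?q → 8 states
  ((p*r)?q)* → 10 states
  ((p*r)?q)*q → 11 states
  (((p*r)?q)*q)? → 13 states
  (((p*r)?q)*q)?q → 14 states

14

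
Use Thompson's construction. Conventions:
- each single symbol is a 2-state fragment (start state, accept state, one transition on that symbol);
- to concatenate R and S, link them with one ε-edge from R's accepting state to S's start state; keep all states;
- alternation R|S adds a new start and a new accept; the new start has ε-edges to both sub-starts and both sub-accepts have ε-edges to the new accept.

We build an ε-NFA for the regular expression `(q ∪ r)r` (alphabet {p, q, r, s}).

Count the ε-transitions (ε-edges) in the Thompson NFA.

5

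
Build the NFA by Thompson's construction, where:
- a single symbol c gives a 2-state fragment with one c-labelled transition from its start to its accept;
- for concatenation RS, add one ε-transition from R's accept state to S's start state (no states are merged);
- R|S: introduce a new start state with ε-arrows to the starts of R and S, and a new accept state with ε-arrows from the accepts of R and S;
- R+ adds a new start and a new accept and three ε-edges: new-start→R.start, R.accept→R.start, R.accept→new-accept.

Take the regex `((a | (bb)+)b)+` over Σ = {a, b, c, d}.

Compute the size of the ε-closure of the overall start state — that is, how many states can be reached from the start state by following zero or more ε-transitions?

Work bottom-up. For each fragment F, track |ε-closure(F.start)| and whether F's accept lies in that closure (i.e. whether F accepts ε). A single-symbol fragment has closure size 1 and does not accept ε.
  bb — same as the first factor's closure: |closure| = 1
  (bb)+ — |closure| = 1 + 1 = 2 (the body doesn't accept ε, so the new accept is not reached)
  a | (bb)+ — |closure| = 1 + 1 + 2 = 4 (the new accept is not ε-reachable since no branch accepts ε)
  (a | (bb)+)b — same as the first factor's closure: |closure| = 4
  ((a | (bb)+)b)+ — new start ε-reaches only the body's start; the new accept needs a symbol first: |closure| = 1 + 4 = 5

5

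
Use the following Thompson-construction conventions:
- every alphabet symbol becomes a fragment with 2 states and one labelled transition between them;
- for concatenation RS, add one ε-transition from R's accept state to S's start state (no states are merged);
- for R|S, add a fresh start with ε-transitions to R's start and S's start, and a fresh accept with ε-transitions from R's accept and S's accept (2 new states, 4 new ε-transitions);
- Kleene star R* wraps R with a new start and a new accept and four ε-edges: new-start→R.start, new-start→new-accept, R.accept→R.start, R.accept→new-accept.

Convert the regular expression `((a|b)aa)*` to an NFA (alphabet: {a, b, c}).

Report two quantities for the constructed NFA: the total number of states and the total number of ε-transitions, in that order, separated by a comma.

12, 10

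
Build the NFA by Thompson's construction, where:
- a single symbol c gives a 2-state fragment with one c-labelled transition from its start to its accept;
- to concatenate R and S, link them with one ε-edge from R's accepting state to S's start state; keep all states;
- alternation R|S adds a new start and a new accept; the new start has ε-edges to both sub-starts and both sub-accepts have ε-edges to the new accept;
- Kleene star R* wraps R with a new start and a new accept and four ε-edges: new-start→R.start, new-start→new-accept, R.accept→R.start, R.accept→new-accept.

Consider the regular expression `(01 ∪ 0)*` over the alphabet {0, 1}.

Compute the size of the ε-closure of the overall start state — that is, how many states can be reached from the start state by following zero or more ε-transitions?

Compute the ε-closure size of each fragment's start state recursively; a symbol fragment's start has no outgoing ε-edge, so its closure is just itself (size 1).
  01 — |ε-closure| equals the left operand's closure size = 1 (its accept is not ε-reachable, so the closure stops there)
  01 ∪ 0 — new start ε-reaches every alternative's start; none of them accept ε, so the new accept is not reached: |ε-closure| = 1 + 1 + 1 = 3
  (01 ∪ 0)* — the star's fresh start ε-reaches both the body's start and the fresh accept: |ε-closure| = 2 + 3 = 5

5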